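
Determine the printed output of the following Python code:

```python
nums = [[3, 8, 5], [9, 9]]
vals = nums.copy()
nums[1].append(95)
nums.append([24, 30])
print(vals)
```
[[3, 8, 5], [9, 9, 95]]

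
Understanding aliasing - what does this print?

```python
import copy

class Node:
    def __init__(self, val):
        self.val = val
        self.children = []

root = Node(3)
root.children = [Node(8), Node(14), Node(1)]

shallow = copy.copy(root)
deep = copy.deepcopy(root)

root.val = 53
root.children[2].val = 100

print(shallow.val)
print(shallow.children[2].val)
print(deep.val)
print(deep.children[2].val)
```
3
100
3
1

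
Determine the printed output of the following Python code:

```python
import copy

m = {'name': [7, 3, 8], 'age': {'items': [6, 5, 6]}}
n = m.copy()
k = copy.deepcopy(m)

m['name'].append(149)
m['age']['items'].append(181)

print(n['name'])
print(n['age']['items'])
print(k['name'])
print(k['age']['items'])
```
[7, 3, 8, 149]
[6, 5, 6, 181]
[7, 3, 8]
[6, 5, 6]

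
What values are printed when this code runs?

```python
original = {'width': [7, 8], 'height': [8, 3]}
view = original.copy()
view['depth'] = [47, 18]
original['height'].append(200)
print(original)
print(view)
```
{'width': [7, 8], 'height': [8, 3, 200]}
{'width': [7, 8], 'height': [8, 3, 200], 'depth': [47, 18]}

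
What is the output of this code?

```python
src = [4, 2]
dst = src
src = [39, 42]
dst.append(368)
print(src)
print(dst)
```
[39, 42]
[4, 2, 368]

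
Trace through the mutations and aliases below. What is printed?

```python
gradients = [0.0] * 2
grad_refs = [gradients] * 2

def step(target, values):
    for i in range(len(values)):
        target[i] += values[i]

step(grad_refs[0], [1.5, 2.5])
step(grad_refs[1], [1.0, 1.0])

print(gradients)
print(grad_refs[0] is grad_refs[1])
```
[2.5, 3.5]
True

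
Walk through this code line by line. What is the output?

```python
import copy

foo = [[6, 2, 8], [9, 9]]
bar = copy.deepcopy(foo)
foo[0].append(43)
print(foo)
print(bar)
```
[[6, 2, 8, 43], [9, 9]]
[[6, 2, 8], [9, 9]]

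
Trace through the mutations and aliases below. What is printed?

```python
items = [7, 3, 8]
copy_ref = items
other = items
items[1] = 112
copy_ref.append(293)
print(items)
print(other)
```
[7, 112, 8, 293]
[7, 112, 8, 293]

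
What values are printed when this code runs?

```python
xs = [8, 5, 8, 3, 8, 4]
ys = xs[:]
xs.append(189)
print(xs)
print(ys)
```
[8, 5, 8, 3, 8, 4, 189]
[8, 5, 8, 3, 8, 4]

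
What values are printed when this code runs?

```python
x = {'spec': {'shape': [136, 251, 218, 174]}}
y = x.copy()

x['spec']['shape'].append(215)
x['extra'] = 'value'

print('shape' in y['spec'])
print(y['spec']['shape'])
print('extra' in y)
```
True
[136, 251, 218, 174, 215]
False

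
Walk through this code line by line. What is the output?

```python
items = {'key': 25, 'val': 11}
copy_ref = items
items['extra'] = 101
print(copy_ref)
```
{'key': 25, 'val': 11, 'extra': 101}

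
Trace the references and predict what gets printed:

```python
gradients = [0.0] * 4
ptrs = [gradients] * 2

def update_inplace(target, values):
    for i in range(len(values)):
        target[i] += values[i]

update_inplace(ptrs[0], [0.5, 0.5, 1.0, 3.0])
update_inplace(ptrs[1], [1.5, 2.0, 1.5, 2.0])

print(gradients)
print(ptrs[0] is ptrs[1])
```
[2.0, 2.5, 2.5, 5.0]
True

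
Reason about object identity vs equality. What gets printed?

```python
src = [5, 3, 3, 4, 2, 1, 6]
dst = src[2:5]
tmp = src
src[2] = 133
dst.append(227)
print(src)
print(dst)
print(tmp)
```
[5, 3, 133, 4, 2, 1, 6]
[3, 4, 2, 227]
[5, 3, 133, 4, 2, 1, 6]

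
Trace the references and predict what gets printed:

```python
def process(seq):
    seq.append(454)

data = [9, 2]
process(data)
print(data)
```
[9, 2, 454]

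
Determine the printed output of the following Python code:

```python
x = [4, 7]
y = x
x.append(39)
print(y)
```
[4, 7, 39]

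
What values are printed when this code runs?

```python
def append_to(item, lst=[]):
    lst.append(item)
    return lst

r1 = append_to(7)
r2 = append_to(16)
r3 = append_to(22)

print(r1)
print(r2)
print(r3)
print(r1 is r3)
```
[7, 16, 22]
[7, 16, 22]
[7, 16, 22]
True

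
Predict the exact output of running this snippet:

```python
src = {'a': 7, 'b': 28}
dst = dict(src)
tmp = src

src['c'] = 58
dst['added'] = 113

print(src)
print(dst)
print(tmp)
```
{'a': 7, 'b': 28, 'c': 58}
{'a': 7, 'b': 28, 'added': 113}
{'a': 7, 'b': 28, 'c': 58}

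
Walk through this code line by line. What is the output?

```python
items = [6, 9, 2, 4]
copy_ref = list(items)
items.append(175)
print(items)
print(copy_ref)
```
[6, 9, 2, 4, 175]
[6, 9, 2, 4]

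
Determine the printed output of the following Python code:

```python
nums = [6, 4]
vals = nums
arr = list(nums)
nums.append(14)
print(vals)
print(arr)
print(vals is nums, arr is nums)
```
[6, 4, 14]
[6, 4]
True False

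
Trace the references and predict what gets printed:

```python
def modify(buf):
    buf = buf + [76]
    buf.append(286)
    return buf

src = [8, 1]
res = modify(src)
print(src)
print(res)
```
[8, 1]
[8, 1, 76, 286]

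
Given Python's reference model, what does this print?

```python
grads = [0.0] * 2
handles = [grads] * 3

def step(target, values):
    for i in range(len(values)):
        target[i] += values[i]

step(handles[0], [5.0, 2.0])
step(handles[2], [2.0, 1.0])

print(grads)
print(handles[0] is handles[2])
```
[7.0, 3.0]
True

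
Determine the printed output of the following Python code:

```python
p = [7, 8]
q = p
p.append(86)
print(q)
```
[7, 8, 86]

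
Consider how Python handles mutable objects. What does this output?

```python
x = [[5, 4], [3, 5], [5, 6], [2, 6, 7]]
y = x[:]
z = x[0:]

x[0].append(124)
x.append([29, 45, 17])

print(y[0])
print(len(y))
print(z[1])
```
[5, 4, 124]
4
[3, 5]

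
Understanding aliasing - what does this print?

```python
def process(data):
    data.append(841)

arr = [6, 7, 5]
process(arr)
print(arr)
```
[6, 7, 5, 841]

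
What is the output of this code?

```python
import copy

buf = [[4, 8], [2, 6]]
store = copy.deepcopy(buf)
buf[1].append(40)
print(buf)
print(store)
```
[[4, 8], [2, 6, 40]]
[[4, 8], [2, 6]]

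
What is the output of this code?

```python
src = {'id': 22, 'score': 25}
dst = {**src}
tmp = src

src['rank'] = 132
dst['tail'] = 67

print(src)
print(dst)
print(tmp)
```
{'id': 22, 'score': 25, 'rank': 132}
{'id': 22, 'score': 25, 'tail': 67}
{'id': 22, 'score': 25, 'rank': 132}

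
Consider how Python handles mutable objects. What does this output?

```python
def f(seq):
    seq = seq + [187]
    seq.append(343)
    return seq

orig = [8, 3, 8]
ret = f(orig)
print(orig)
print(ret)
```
[8, 3, 8]
[8, 3, 8, 187, 343]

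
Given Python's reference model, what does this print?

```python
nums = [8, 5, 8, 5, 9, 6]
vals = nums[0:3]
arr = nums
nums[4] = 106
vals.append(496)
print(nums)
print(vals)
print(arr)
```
[8, 5, 8, 5, 106, 6]
[8, 5, 8, 496]
[8, 5, 8, 5, 106, 6]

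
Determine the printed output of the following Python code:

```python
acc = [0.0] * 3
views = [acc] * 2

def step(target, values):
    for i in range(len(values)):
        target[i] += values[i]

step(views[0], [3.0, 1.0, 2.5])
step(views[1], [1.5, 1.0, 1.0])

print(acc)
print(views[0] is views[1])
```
[4.5, 2.0, 3.5]
True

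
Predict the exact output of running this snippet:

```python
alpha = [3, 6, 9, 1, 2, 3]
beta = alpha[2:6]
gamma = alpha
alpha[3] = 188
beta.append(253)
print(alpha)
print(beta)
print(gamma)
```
[3, 6, 9, 188, 2, 3]
[9, 1, 2, 3, 253]
[3, 6, 9, 188, 2, 3]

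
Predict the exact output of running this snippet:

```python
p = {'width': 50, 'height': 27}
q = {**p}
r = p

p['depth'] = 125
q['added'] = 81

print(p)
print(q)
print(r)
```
{'width': 50, 'height': 27, 'depth': 125}
{'width': 50, 'height': 27, 'added': 81}
{'width': 50, 'height': 27, 'depth': 125}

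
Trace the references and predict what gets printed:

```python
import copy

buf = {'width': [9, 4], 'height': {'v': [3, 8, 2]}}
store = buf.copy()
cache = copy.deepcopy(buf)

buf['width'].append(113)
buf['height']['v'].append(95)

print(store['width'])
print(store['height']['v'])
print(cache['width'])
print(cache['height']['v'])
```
[9, 4, 113]
[3, 8, 2, 95]
[9, 4]
[3, 8, 2]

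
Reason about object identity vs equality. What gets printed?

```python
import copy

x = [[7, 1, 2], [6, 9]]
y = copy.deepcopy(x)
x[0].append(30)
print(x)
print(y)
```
[[7, 1, 2, 30], [6, 9]]
[[7, 1, 2], [6, 9]]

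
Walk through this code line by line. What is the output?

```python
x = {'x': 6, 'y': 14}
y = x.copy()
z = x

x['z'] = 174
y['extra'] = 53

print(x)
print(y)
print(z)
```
{'x': 6, 'y': 14, 'z': 174}
{'x': 6, 'y': 14, 'extra': 53}
{'x': 6, 'y': 14, 'z': 174}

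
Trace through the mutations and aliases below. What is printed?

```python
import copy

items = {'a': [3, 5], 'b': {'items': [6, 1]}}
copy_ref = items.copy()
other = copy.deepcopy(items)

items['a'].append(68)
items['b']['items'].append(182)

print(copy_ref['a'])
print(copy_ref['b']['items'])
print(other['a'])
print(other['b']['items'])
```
[3, 5, 68]
[6, 1, 182]
[3, 5]
[6, 1]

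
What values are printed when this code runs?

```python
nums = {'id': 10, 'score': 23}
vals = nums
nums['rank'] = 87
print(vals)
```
{'id': 10, 'score': 23, 'rank': 87}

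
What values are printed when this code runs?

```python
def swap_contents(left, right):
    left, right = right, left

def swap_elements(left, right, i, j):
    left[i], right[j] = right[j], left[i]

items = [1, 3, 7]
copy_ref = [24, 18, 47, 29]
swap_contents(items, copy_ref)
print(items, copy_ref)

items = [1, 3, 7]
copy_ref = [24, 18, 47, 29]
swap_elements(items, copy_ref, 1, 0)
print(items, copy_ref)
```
[1, 3, 7] [24, 18, 47, 29]
[1, 24, 7] [3, 18, 47, 29]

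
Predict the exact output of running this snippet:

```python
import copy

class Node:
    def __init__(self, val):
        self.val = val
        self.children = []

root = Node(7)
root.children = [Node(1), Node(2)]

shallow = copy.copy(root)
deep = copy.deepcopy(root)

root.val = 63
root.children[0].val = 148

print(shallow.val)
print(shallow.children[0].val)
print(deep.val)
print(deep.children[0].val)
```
7
148
7
1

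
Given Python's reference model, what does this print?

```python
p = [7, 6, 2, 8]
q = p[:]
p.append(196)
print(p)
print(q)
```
[7, 6, 2, 8, 196]
[7, 6, 2, 8]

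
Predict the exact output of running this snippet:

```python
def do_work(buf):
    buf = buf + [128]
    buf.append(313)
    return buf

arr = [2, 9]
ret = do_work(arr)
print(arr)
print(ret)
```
[2, 9]
[2, 9, 128, 313]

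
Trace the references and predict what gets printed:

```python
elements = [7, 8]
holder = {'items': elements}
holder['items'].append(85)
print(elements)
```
[7, 8, 85]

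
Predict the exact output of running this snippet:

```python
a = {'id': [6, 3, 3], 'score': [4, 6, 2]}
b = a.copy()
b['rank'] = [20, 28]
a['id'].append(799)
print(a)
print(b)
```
{'id': [6, 3, 3, 799], 'score': [4, 6, 2]}
{'id': [6, 3, 3, 799], 'score': [4, 6, 2], 'rank': [20, 28]}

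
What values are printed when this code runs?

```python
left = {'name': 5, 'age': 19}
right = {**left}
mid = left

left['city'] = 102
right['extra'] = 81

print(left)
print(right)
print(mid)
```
{'name': 5, 'age': 19, 'city': 102}
{'name': 5, 'age': 19, 'extra': 81}
{'name': 5, 'age': 19, 'city': 102}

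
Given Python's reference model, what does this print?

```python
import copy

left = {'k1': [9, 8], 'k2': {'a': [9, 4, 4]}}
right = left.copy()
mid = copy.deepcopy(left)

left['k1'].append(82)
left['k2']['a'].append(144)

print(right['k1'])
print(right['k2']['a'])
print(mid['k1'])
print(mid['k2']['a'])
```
[9, 8, 82]
[9, 4, 4, 144]
[9, 8]
[9, 4, 4]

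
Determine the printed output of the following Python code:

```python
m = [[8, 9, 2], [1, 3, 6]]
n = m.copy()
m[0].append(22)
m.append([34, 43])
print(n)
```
[[8, 9, 2, 22], [1, 3, 6]]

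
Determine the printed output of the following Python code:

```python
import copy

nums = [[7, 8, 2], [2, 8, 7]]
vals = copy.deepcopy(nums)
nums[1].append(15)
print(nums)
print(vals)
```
[[7, 8, 2], [2, 8, 7, 15]]
[[7, 8, 2], [2, 8, 7]]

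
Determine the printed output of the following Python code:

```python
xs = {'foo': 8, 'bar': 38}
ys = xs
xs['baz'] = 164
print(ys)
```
{'foo': 8, 'bar': 38, 'baz': 164}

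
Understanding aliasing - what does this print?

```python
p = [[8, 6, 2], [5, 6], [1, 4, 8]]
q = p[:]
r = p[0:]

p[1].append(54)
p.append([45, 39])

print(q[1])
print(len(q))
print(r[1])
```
[5, 6, 54]
3
[5, 6, 54]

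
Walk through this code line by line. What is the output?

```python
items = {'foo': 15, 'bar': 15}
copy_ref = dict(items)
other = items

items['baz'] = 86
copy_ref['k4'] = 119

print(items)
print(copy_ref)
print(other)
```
{'foo': 15, 'bar': 15, 'baz': 86}
{'foo': 15, 'bar': 15, 'k4': 119}
{'foo': 15, 'bar': 15, 'baz': 86}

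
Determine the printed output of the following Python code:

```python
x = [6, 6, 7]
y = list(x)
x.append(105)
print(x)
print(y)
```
[6, 6, 7, 105]
[6, 6, 7]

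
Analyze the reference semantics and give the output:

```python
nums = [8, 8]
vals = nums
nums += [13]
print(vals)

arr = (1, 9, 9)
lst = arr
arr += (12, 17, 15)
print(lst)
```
[8, 8, 13]
(1, 9, 9)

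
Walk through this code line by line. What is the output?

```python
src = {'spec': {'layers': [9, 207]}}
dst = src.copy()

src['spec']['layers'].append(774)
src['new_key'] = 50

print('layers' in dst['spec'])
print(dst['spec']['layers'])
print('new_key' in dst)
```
True
[9, 207, 774]
False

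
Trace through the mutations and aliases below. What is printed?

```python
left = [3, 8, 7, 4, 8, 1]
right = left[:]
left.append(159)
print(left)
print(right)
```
[3, 8, 7, 4, 8, 1, 159]
[3, 8, 7, 4, 8, 1]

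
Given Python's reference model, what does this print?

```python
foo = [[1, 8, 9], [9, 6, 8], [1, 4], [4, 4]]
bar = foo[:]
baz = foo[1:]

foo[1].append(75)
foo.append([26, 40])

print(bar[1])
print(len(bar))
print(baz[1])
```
[9, 6, 8, 75]
4
[1, 4]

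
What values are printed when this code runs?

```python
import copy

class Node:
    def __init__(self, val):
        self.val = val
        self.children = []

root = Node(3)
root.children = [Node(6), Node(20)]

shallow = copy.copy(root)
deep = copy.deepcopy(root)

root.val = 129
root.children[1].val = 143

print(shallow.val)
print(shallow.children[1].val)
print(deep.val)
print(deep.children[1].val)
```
3
143
3
20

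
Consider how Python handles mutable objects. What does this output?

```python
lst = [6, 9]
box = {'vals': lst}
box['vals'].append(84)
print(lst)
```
[6, 9, 84]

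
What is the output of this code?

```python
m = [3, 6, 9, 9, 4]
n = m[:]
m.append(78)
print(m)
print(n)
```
[3, 6, 9, 9, 4, 78]
[3, 6, 9, 9, 4]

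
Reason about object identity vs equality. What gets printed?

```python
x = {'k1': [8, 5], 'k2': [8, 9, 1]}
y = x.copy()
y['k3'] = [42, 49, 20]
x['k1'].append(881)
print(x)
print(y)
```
{'k1': [8, 5, 881], 'k2': [8, 9, 1]}
{'k1': [8, 5, 881], 'k2': [8, 9, 1], 'k3': [42, 49, 20]}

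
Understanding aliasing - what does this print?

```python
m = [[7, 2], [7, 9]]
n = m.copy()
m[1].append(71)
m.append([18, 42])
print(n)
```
[[7, 2], [7, 9, 71]]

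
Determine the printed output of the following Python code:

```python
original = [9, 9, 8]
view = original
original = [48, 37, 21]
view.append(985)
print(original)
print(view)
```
[48, 37, 21]
[9, 9, 8, 985]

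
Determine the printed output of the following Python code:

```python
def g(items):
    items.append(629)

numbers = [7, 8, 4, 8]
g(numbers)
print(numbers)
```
[7, 8, 4, 8, 629]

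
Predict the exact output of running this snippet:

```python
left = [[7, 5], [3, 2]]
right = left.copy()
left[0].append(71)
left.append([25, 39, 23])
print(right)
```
[[7, 5, 71], [3, 2]]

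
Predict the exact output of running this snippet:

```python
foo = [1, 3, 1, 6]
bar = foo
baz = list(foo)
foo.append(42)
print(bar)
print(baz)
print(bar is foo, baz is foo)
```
[1, 3, 1, 6, 42]
[1, 3, 1, 6]
True False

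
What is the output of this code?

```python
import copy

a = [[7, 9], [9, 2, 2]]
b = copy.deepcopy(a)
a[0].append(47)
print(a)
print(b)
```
[[7, 9, 47], [9, 2, 2]]
[[7, 9], [9, 2, 2]]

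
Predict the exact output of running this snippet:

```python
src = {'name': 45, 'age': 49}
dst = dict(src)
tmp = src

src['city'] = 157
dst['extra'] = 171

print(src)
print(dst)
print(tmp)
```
{'name': 45, 'age': 49, 'city': 157}
{'name': 45, 'age': 49, 'extra': 171}
{'name': 45, 'age': 49, 'city': 157}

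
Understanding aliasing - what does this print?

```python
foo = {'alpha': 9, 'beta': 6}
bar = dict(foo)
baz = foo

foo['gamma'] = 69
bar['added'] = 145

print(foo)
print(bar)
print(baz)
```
{'alpha': 9, 'beta': 6, 'gamma': 69}
{'alpha': 9, 'beta': 6, 'added': 145}
{'alpha': 9, 'beta': 6, 'gamma': 69}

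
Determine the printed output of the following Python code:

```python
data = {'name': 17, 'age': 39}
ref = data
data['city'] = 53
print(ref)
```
{'name': 17, 'age': 39, 'city': 53}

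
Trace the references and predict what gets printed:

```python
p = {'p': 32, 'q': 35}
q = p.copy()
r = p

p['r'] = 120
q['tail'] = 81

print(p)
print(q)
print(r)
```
{'p': 32, 'q': 35, 'r': 120}
{'p': 32, 'q': 35, 'tail': 81}
{'p': 32, 'q': 35, 'r': 120}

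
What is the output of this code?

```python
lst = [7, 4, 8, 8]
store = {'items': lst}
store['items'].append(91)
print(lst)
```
[7, 4, 8, 8, 91]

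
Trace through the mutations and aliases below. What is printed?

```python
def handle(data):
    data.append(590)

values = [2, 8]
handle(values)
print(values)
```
[2, 8, 590]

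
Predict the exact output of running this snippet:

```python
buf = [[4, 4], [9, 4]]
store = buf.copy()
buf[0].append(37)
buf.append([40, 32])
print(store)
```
[[4, 4, 37], [9, 4]]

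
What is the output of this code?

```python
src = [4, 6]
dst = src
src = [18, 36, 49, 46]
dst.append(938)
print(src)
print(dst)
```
[18, 36, 49, 46]
[4, 6, 938]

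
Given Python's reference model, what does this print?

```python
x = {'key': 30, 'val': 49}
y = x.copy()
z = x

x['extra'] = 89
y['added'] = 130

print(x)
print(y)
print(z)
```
{'key': 30, 'val': 49, 'extra': 89}
{'key': 30, 'val': 49, 'added': 130}
{'key': 30, 'val': 49, 'extra': 89}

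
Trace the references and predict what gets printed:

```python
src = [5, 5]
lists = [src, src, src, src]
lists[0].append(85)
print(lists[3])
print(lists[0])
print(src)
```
[5, 5, 85]
[5, 5, 85]
[5, 5, 85]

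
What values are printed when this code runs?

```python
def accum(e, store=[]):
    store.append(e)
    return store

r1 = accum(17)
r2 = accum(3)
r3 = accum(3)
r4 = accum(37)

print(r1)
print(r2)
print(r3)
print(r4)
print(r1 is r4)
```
[17, 3, 3, 37]
[17, 3, 3, 37]
[17, 3, 3, 37]
[17, 3, 3, 37]
True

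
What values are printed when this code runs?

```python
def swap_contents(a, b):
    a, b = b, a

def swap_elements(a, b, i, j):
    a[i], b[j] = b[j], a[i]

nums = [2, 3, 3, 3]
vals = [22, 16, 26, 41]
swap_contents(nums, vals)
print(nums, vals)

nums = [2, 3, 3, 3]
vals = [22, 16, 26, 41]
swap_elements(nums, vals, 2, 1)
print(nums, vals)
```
[2, 3, 3, 3] [22, 16, 26, 41]
[2, 3, 16, 3] [22, 3, 26, 41]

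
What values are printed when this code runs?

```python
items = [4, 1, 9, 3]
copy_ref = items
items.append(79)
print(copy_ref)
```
[4, 1, 9, 3, 79]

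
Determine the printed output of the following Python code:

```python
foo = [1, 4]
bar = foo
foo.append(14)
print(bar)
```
[1, 4, 14]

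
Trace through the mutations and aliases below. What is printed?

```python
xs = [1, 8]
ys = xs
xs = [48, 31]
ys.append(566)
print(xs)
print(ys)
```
[48, 31]
[1, 8, 566]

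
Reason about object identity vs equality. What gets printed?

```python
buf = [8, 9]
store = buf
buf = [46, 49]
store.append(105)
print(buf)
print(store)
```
[46, 49]
[8, 9, 105]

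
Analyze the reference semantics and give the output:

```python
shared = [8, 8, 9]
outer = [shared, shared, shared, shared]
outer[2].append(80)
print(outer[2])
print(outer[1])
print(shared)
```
[8, 8, 9, 80]
[8, 8, 9, 80]
[8, 8, 9, 80]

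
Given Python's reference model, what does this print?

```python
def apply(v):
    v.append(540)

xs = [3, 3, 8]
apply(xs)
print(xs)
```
[3, 3, 8, 540]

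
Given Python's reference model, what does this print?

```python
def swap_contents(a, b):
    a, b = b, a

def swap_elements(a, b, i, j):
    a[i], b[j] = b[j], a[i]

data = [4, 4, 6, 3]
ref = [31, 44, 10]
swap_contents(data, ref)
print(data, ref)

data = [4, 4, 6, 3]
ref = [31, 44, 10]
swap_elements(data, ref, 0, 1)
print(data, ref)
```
[4, 4, 6, 3] [31, 44, 10]
[44, 4, 6, 3] [31, 4, 10]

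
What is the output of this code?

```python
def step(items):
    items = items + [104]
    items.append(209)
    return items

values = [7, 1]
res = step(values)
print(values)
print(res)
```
[7, 1]
[7, 1, 104, 209]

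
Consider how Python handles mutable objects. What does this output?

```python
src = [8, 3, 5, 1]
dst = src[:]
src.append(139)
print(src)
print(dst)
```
[8, 3, 5, 1, 139]
[8, 3, 5, 1]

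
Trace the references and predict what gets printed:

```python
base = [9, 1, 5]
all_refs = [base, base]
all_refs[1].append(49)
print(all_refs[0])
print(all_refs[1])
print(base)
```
[9, 1, 5, 49]
[9, 1, 5, 49]
[9, 1, 5, 49]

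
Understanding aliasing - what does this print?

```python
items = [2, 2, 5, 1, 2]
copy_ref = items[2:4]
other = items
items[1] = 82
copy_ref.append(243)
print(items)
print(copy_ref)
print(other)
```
[2, 82, 5, 1, 2]
[5, 1, 243]
[2, 82, 5, 1, 2]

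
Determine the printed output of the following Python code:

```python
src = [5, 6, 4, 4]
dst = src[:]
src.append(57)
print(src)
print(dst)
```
[5, 6, 4, 4, 57]
[5, 6, 4, 4]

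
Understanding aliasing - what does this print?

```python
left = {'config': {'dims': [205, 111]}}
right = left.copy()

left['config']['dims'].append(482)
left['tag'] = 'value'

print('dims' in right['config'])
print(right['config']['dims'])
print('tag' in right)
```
True
[205, 111, 482]
False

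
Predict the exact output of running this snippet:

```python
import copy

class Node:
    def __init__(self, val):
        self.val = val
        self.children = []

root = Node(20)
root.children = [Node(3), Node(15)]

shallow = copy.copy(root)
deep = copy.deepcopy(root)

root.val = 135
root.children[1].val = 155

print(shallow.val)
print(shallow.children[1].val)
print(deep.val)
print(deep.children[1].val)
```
20
155
20
15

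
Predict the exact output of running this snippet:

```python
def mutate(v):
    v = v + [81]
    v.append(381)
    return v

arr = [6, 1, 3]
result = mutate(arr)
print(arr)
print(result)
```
[6, 1, 3]
[6, 1, 3, 81, 381]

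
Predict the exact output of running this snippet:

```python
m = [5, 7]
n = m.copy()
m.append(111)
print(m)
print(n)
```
[5, 7, 111]
[5, 7]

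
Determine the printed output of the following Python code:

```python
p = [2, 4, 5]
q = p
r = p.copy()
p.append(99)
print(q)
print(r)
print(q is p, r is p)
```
[2, 4, 5, 99]
[2, 4, 5]
True False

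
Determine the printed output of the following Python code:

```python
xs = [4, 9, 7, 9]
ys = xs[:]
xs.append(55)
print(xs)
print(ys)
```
[4, 9, 7, 9, 55]
[4, 9, 7, 9]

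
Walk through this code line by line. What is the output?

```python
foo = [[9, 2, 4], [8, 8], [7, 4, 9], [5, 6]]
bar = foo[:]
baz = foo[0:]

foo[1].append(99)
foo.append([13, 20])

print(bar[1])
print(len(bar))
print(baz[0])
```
[8, 8, 99]
4
[9, 2, 4]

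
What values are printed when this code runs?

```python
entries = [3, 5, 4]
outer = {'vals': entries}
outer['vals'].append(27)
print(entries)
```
[3, 5, 4, 27]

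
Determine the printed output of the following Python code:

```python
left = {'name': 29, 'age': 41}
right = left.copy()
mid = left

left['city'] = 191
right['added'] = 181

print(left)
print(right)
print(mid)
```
{'name': 29, 'age': 41, 'city': 191}
{'name': 29, 'age': 41, 'added': 181}
{'name': 29, 'age': 41, 'city': 191}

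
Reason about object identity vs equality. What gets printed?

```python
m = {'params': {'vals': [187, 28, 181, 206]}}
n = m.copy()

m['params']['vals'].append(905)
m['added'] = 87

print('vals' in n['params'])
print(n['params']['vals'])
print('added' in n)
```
True
[187, 28, 181, 206, 905]
False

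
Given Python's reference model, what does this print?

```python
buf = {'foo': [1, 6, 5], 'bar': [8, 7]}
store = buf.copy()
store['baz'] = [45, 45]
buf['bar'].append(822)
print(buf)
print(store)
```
{'foo': [1, 6, 5], 'bar': [8, 7, 822]}
{'foo': [1, 6, 5], 'bar': [8, 7, 822], 'baz': [45, 45]}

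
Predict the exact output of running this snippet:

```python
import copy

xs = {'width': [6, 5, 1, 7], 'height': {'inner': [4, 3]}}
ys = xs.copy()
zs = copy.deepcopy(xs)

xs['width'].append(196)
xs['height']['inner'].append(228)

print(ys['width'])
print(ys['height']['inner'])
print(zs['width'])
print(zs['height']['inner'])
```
[6, 5, 1, 7, 196]
[4, 3, 228]
[6, 5, 1, 7]
[4, 3]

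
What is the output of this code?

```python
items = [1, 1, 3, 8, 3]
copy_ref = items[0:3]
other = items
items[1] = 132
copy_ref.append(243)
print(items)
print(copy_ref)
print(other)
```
[1, 132, 3, 8, 3]
[1, 1, 3, 243]
[1, 132, 3, 8, 3]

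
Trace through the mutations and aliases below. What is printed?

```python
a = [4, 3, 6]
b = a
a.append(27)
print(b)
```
[4, 3, 6, 27]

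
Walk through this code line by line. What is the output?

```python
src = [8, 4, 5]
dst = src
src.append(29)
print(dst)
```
[8, 4, 5, 29]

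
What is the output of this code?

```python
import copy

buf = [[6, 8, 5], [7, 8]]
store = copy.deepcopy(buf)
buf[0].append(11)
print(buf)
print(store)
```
[[6, 8, 5, 11], [7, 8]]
[[6, 8, 5], [7, 8]]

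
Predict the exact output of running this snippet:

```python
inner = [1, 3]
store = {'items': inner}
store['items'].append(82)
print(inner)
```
[1, 3, 82]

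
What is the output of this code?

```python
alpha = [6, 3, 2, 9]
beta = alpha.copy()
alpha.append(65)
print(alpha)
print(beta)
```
[6, 3, 2, 9, 65]
[6, 3, 2, 9]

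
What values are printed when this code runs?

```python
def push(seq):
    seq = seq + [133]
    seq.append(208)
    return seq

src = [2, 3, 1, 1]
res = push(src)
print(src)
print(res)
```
[2, 3, 1, 1]
[2, 3, 1, 1, 133, 208]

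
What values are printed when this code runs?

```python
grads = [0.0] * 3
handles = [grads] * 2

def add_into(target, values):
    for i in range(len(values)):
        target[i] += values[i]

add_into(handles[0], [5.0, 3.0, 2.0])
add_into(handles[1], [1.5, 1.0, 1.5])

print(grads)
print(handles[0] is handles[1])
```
[6.5, 4.0, 3.5]
True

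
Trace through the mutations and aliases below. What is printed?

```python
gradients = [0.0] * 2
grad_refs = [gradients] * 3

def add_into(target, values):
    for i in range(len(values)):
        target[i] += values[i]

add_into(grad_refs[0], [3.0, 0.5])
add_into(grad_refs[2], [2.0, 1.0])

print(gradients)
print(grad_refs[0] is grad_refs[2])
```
[5.0, 1.5]
True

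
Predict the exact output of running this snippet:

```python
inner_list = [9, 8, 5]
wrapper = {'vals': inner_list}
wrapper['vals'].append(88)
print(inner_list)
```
[9, 8, 5, 88]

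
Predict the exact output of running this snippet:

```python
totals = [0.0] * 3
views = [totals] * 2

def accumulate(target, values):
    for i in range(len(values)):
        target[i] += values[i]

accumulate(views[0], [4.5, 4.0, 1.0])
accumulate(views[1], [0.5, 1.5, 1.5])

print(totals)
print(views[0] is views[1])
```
[5.0, 5.5, 2.5]
True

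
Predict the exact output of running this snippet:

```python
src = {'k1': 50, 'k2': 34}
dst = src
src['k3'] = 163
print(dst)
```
{'k1': 50, 'k2': 34, 'k3': 163}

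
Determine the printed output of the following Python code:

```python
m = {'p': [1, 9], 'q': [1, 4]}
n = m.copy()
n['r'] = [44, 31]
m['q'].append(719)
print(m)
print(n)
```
{'p': [1, 9], 'q': [1, 4, 719]}
{'p': [1, 9], 'q': [1, 4, 719], 'r': [44, 31]}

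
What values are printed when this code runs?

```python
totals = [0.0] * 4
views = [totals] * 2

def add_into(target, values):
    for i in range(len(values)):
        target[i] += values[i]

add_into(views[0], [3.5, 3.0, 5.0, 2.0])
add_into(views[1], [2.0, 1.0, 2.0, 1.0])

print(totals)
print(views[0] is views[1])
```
[5.5, 4.0, 7.0, 3.0]
True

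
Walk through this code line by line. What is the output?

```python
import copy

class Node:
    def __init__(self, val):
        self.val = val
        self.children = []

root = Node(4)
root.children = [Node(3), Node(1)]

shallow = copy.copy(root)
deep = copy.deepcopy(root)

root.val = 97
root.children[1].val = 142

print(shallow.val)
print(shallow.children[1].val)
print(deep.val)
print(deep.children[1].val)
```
4
142
4
1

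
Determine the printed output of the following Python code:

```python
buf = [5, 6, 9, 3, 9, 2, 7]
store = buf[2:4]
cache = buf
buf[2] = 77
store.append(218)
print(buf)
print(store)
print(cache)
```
[5, 6, 77, 3, 9, 2, 7]
[9, 3, 218]
[5, 6, 77, 3, 9, 2, 7]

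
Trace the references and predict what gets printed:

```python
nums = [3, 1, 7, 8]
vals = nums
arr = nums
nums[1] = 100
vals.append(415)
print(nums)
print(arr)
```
[3, 100, 7, 8, 415]
[3, 100, 7, 8, 415]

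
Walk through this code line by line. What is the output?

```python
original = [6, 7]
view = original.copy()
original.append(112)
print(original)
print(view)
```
[6, 7, 112]
[6, 7]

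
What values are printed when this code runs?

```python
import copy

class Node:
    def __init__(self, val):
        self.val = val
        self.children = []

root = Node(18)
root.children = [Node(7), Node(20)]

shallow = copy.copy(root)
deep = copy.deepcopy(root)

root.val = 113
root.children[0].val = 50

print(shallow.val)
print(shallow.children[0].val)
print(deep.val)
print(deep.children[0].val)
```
18
50
18
7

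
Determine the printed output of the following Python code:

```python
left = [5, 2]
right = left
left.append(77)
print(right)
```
[5, 2, 77]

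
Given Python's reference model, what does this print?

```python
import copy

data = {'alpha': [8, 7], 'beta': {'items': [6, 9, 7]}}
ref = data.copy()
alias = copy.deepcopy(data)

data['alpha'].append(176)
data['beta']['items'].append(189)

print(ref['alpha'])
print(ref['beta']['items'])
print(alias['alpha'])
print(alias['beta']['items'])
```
[8, 7, 176]
[6, 9, 7, 189]
[8, 7]
[6, 9, 7]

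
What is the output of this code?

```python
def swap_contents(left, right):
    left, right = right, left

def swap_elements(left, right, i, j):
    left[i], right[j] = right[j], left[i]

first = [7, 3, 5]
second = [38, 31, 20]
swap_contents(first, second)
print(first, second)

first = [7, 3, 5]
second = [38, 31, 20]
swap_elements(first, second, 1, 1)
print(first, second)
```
[7, 3, 5] [38, 31, 20]
[7, 31, 5] [38, 3, 20]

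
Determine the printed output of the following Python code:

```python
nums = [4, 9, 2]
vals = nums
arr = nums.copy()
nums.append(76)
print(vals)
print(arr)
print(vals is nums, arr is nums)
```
[4, 9, 2, 76]
[4, 9, 2]
True False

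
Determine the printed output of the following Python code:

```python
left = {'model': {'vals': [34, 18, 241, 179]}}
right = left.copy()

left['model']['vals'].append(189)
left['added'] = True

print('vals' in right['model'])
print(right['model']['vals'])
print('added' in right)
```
True
[34, 18, 241, 179, 189]
False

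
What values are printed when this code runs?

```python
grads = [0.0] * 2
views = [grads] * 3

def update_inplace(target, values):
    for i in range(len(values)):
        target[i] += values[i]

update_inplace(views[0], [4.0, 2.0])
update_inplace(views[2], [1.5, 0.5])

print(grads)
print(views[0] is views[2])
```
[5.5, 2.5]
True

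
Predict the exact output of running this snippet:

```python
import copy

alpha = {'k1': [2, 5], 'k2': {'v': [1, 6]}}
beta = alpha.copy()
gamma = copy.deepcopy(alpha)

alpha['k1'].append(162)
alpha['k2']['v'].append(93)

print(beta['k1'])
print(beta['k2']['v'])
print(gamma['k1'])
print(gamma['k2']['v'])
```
[2, 5, 162]
[1, 6, 93]
[2, 5]
[1, 6]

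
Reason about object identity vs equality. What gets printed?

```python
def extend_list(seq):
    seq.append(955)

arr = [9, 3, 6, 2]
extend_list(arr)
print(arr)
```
[9, 3, 6, 2, 955]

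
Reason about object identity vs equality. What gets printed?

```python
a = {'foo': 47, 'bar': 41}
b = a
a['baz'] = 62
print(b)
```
{'foo': 47, 'bar': 41, 'baz': 62}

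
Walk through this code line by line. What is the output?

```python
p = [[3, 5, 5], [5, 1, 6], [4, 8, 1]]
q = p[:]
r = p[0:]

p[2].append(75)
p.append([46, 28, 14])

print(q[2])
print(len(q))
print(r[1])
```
[4, 8, 1, 75]
3
[5, 1, 6]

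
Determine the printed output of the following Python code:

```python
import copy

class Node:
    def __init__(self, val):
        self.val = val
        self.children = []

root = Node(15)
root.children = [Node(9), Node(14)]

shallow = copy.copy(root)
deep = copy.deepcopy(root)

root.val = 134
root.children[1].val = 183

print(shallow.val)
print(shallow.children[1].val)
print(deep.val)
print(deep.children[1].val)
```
15
183
15
14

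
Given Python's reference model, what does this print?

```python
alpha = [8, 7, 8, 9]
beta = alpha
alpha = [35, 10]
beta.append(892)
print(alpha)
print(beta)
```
[35, 10]
[8, 7, 8, 9, 892]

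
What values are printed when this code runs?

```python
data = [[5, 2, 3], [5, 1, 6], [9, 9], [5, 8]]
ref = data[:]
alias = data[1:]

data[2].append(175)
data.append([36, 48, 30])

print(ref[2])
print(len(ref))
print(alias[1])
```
[9, 9, 175]
4
[9, 9, 175]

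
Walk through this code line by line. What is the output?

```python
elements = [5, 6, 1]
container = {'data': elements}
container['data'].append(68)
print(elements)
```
[5, 6, 1, 68]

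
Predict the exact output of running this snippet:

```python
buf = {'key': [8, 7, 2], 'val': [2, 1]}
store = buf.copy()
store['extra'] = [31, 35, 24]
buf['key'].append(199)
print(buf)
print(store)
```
{'key': [8, 7, 2, 199], 'val': [2, 1]}
{'key': [8, 7, 2, 199], 'val': [2, 1], 'extra': [31, 35, 24]}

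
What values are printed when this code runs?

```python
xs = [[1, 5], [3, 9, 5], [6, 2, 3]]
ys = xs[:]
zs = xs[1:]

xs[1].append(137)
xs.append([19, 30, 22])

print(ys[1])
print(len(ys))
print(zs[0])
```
[3, 9, 5, 137]
3
[3, 9, 5, 137]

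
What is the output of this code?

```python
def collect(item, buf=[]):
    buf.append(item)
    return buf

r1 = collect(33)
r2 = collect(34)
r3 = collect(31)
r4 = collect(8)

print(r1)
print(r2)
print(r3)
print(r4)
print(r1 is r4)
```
[33, 34, 31, 8]
[33, 34, 31, 8]
[33, 34, 31, 8]
[33, 34, 31, 8]
True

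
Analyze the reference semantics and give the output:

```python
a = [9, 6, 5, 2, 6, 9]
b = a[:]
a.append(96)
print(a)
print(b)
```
[9, 6, 5, 2, 6, 9, 96]
[9, 6, 5, 2, 6, 9]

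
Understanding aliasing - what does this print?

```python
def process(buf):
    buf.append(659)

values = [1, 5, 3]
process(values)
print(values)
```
[1, 5, 3, 659]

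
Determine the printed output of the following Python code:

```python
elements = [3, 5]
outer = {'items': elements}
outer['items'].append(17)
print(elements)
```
[3, 5, 17]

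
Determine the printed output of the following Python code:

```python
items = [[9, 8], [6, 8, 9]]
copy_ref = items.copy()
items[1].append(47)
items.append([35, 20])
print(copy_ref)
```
[[9, 8], [6, 8, 9, 47]]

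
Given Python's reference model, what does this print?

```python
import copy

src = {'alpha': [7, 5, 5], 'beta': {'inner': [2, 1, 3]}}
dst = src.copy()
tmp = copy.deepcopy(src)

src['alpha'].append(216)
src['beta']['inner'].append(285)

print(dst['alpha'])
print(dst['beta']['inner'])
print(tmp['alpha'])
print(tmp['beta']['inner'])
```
[7, 5, 5, 216]
[2, 1, 3, 285]
[7, 5, 5]
[2, 1, 3]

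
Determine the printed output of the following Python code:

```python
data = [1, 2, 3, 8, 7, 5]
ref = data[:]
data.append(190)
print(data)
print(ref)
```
[1, 2, 3, 8, 7, 5, 190]
[1, 2, 3, 8, 7, 5]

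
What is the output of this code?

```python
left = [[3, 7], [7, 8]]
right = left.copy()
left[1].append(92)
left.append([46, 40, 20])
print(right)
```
[[3, 7], [7, 8, 92]]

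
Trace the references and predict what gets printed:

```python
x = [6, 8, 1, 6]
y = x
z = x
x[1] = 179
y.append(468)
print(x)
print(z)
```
[6, 179, 1, 6, 468]
[6, 179, 1, 6, 468]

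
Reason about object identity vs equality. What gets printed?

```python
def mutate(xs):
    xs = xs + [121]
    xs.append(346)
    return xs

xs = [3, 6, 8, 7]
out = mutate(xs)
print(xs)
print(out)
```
[3, 6, 8, 7]
[3, 6, 8, 7, 121, 346]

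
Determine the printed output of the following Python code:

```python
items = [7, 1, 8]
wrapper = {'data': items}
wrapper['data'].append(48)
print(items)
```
[7, 1, 8, 48]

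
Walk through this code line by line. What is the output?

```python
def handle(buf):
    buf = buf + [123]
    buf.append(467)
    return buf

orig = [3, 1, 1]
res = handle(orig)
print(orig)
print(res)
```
[3, 1, 1]
[3, 1, 1, 123, 467]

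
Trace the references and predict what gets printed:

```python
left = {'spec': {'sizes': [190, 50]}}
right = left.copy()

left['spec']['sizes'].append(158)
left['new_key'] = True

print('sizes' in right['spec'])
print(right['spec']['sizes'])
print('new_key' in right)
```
True
[190, 50, 158]
False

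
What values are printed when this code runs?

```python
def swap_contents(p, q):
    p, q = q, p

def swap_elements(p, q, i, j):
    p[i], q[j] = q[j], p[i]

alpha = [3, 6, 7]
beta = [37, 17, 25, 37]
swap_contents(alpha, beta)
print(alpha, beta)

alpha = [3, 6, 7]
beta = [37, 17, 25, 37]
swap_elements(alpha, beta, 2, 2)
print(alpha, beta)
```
[3, 6, 7] [37, 17, 25, 37]
[3, 6, 25] [37, 17, 7, 37]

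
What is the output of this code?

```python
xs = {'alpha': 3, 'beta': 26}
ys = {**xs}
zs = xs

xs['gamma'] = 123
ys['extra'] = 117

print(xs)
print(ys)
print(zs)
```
{'alpha': 3, 'beta': 26, 'gamma': 123}
{'alpha': 3, 'beta': 26, 'extra': 117}
{'alpha': 3, 'beta': 26, 'gamma': 123}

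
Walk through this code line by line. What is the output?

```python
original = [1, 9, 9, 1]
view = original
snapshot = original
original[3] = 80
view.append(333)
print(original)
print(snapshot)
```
[1, 9, 9, 80, 333]
[1, 9, 9, 80, 333]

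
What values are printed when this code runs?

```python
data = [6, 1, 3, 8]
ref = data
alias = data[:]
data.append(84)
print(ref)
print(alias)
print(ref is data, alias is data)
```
[6, 1, 3, 8, 84]
[6, 1, 3, 8]
True False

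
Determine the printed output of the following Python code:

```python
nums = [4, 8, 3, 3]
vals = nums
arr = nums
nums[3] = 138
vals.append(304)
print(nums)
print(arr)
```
[4, 8, 3, 138, 304]
[4, 8, 3, 138, 304]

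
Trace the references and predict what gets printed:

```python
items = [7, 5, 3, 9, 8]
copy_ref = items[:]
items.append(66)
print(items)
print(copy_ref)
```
[7, 5, 3, 9, 8, 66]
[7, 5, 3, 9, 8]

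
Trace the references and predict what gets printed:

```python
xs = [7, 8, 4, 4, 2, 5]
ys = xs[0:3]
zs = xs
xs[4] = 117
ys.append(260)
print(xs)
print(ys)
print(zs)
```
[7, 8, 4, 4, 117, 5]
[7, 8, 4, 260]
[7, 8, 4, 4, 117, 5]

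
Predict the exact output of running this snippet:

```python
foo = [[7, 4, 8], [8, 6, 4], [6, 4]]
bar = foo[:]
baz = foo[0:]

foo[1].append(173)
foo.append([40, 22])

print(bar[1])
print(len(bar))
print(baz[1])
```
[8, 6, 4, 173]
3
[8, 6, 4, 173]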